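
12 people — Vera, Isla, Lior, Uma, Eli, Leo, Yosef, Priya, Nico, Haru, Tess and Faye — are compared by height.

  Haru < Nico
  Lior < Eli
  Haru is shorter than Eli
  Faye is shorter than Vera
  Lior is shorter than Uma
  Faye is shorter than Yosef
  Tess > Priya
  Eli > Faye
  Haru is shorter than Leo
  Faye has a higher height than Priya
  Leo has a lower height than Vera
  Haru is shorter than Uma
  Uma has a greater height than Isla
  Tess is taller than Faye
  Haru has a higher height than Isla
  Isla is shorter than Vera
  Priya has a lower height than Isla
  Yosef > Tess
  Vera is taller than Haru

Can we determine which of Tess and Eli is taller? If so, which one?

undetermined

Following every chain through Tess: above Tess we get Yosef; below Tess we get Priya, Faye.
Eli is not reached, and no chain runs the other way from Eli to Tess.
So the given relations leave the order of Tess and Eli undetermined.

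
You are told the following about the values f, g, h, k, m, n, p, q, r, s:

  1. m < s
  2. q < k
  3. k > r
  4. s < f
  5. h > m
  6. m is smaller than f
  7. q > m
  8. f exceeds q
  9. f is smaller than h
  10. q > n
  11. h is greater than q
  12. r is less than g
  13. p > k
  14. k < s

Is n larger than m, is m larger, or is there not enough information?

Following every chain through n: above n we get q, k, s, f, p, h.
m is not reached, and no chain runs the other way from m to n.
So the given relations leave the order of n and m undetermined.

undetermined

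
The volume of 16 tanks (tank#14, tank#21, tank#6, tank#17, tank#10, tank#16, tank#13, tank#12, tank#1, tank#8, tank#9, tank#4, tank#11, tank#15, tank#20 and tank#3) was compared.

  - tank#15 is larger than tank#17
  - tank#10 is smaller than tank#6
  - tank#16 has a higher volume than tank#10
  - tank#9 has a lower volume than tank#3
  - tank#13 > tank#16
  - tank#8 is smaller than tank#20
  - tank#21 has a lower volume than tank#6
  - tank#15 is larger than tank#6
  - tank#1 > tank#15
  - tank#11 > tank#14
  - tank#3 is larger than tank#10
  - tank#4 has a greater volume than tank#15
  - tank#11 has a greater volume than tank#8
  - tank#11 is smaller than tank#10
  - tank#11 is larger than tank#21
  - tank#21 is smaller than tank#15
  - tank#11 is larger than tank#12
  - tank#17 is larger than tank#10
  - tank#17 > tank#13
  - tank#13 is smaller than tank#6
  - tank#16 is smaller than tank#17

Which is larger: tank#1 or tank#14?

tank#14 < tank#11 < tank#10 < tank#16 < tank#13 < tank#17 < tank#15 < tank#1, by transitivity through tank#11, tank#10, tank#16, tank#13, tank#17, tank#15.
So tank#14 < tank#1; tank#1 is the larger of the two.

tank#1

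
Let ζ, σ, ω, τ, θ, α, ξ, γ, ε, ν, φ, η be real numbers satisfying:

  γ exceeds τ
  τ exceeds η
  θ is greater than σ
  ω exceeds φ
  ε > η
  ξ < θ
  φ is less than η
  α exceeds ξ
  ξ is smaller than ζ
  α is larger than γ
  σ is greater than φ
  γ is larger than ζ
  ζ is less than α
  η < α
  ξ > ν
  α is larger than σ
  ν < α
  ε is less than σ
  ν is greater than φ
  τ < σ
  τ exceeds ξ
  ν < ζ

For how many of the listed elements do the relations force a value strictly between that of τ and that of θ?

The relations place τ below θ. An element lies strictly between them when it is forced above τ and also forced below θ.
Above τ: {σ, γ, α}. Below θ: {φ, ν, ξ, η, ε, σ}.
Intersection: {σ} — 1.

1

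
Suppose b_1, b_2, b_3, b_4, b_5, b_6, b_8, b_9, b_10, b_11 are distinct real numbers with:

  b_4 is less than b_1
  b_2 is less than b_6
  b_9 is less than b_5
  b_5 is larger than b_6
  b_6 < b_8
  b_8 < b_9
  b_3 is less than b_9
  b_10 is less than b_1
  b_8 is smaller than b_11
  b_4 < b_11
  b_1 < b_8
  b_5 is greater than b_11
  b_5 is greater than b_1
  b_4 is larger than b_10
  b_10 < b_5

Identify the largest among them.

b_5

Chaining downward from b_5: directly below it, b_10, b_6, b_1, b_9, b_11; then b_4, b_2, b_3, b_8.
That covers every other element, and nothing is given above b_5, so b_5 is the largest.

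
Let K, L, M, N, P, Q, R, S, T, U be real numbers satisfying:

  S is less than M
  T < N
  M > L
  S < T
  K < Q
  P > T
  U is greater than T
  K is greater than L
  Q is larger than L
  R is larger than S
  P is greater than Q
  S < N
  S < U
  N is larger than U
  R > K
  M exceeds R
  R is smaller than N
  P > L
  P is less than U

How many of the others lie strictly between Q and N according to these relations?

2

The relations place Q below N. An element lies strictly between them when it is forced above Q and also forced below N.
Above Q: {P, U}. Below N: {L, K, S, T, P, R, U}.
Intersection: {P, U} — 2.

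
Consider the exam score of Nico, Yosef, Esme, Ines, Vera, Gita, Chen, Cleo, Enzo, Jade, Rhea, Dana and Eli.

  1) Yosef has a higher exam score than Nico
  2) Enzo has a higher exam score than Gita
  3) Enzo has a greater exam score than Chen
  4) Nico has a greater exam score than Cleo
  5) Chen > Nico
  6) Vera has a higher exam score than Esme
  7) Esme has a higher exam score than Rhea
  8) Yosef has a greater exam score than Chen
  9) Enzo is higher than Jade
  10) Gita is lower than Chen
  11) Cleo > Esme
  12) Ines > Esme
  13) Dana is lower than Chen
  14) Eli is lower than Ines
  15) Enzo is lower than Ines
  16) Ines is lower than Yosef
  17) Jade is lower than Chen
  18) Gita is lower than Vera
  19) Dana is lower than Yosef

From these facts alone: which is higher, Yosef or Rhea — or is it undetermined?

Following the relations from Rhea: Rhea < Esme < Cleo < Nico < Chen < Enzo < Ines < Yosef.
So Yosef is higher.

Yosef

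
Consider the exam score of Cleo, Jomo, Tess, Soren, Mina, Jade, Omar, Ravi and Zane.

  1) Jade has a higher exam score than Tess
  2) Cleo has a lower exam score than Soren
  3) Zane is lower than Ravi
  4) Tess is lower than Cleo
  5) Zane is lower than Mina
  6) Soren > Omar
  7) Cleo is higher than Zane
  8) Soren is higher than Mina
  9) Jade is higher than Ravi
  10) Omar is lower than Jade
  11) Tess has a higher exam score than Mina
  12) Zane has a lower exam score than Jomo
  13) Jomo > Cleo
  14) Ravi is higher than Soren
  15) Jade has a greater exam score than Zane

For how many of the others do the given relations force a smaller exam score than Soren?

5

Directly below Soren: Omar, Mina, Cleo.
One step further: Zane, Tess (5 so far).
Nothing else is reachable below Soren; 5 in all.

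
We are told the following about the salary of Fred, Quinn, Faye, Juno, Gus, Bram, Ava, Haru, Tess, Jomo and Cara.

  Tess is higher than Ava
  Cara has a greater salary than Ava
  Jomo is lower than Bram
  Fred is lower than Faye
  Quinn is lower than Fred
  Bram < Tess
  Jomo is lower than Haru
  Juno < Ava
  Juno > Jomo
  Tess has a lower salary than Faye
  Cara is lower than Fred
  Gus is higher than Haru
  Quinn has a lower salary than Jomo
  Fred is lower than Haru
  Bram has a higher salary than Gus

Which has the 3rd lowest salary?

Piecing the relations together gives one ordering: Quinn < Jomo < Juno < Ava < Cara < Fred < Haru < Gus < Bram < Tess < Faye.
The 3rd smallest is Juno.

Juno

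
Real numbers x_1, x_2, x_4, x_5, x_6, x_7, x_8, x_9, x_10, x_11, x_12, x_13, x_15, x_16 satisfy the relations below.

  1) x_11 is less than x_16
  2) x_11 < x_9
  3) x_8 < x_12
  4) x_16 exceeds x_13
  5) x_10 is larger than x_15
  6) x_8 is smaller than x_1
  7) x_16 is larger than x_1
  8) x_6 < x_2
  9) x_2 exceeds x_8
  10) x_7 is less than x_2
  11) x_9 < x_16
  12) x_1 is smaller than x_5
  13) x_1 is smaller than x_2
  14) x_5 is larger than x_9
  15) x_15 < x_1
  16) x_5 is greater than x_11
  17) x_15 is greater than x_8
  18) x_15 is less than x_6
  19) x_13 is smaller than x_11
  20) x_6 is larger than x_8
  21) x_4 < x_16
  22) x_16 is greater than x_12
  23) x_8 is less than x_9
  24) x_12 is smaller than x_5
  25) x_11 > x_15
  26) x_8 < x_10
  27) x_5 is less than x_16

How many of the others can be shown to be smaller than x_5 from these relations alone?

7

Directly below x_5: x_1, x_12, x_11, x_9.
One step further: x_8, x_15, x_13 (7 so far).
Nothing else is reachable below x_5; 7 in all.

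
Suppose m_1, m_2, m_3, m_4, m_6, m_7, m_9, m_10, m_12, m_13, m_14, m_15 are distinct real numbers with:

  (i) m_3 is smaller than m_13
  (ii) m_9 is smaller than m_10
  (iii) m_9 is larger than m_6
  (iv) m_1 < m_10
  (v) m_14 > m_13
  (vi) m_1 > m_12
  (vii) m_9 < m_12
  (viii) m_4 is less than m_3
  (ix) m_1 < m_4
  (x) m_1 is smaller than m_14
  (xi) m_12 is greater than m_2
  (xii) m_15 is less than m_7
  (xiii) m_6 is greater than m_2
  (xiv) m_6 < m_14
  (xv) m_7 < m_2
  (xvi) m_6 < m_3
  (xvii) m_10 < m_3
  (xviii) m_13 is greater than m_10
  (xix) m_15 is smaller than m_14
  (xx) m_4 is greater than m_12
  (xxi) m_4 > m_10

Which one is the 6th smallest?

m_12

Piecing the relations together gives one ordering: m_15 < m_7 < m_2 < m_6 < m_9 < m_12 < m_1 < m_10 < m_4 < m_3 < m_13 < m_14.
The 6th smallest is m_12.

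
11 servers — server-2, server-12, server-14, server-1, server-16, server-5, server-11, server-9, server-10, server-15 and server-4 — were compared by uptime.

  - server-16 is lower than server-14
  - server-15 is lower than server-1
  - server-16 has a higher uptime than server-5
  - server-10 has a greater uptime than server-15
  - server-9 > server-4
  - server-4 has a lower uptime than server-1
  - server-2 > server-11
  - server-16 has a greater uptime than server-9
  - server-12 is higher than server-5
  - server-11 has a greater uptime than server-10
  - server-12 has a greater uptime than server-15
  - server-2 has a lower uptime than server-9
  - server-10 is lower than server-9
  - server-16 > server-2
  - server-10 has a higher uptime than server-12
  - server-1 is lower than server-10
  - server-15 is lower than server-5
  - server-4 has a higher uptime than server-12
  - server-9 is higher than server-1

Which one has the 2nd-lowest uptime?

server-5

The consecutive relations fix a unique order: server-15 < server-5 < server-12 < server-4 < server-1 < server-10 < server-11 < server-2 < server-9 < server-16 < server-14.
The 2nd smallest is server-5.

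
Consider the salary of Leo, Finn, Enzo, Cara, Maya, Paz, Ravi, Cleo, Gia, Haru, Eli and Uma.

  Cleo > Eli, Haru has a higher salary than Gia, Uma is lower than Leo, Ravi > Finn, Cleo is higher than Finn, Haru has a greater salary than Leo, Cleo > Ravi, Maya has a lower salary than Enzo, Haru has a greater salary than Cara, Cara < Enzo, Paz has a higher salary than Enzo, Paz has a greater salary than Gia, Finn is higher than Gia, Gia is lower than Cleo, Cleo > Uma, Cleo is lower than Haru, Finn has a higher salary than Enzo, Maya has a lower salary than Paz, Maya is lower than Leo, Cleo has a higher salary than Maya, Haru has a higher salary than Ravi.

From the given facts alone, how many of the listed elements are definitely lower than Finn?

4

From Finn the given relations immediately reach Gia, Enzo.
From those, Cara, Maya — 4 in total.
No other element is forced below Finn by the given relations, so the count is 4.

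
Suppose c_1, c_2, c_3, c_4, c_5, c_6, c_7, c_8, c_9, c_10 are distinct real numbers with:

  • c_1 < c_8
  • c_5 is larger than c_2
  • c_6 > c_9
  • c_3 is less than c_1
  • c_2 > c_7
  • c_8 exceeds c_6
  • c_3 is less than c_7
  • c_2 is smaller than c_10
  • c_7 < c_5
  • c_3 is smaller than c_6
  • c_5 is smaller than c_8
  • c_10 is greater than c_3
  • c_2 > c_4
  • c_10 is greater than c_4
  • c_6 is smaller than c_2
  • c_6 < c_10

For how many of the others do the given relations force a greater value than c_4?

4

Directly above c_4: c_2, c_10.
One step further: c_5 (3 so far).
One step further: c_8 (4 so far).
No other element is forced above c_4 by the given relations, so the count is 4.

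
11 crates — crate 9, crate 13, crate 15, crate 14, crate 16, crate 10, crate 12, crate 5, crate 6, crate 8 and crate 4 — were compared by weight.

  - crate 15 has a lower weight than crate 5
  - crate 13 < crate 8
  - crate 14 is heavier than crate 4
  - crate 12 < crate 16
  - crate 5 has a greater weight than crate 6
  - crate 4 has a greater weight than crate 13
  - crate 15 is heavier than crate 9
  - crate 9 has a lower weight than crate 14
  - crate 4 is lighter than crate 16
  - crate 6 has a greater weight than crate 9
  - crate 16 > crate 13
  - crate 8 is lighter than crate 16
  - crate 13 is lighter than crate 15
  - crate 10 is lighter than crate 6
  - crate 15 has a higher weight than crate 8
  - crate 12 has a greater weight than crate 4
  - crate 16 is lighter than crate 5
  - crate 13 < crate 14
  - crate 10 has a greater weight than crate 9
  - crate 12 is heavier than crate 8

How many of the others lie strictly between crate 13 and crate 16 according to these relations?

The relations place crate 13 below crate 16. An element lies strictly between them when it is forced above crate 13 and also forced below crate 16.
Above crate 13: {crate 4, crate 8, crate 12, crate 15, crate 14, crate 5}. Below crate 16: {crate 4, crate 8, crate 12}.
Intersection: {crate 4, crate 8, crate 12} — 3.

3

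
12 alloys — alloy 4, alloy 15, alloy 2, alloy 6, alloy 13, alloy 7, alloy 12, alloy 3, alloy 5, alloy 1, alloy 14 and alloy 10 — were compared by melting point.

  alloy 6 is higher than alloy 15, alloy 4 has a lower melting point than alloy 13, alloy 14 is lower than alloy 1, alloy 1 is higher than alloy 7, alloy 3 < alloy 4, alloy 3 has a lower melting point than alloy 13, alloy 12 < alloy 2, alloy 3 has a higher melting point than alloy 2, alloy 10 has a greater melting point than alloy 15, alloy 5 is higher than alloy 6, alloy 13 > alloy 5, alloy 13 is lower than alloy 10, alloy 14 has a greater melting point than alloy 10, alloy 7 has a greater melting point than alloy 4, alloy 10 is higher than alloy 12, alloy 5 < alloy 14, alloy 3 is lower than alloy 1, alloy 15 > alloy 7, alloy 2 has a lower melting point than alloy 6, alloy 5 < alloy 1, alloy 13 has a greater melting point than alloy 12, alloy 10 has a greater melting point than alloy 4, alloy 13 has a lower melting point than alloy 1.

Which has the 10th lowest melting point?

Chaining the given pairs: alloy 12 < alloy 2 < alloy 3 < alloy 4 < alloy 7 < alloy 15 < alloy 6 < alloy 5 < alloy 13 < alloy 10 < alloy 14 < alloy 1.
Counting 10 from the smallest end gives alloy 10.

alloy 10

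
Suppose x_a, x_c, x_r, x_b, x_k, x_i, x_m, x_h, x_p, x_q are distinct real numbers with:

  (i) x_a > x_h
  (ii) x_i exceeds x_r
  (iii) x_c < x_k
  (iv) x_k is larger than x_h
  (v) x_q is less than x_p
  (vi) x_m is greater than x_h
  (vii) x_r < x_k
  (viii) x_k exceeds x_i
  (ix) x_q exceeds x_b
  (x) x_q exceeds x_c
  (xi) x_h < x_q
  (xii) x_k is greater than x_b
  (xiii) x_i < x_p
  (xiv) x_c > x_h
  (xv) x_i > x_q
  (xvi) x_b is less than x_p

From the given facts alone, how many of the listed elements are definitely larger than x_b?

4

The elements the relations force above x_b are x_q, x_i, x_k, x_p — no chain reaches any other.
That is 4.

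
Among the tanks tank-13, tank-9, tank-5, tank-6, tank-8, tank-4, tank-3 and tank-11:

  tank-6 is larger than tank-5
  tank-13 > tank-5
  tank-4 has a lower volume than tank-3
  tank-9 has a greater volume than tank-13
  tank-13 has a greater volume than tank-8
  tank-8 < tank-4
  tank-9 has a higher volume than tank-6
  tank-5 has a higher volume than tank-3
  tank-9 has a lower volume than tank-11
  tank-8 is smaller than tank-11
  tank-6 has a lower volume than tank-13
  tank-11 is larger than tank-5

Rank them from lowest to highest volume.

Nothing is placed below tank-8, so it is least; from there tank-8 < tank-4; tank-4 < tank-3; tank-3 < tank-5; tank-5 < tank-6; tank-6 < tank-13; tank-13 < tank-9; tank-9 < tank-11, each given directly.

tank-8 < tank-4 < tank-3 < tank-5 < tank-6 < tank-13 < tank-9 < tank-11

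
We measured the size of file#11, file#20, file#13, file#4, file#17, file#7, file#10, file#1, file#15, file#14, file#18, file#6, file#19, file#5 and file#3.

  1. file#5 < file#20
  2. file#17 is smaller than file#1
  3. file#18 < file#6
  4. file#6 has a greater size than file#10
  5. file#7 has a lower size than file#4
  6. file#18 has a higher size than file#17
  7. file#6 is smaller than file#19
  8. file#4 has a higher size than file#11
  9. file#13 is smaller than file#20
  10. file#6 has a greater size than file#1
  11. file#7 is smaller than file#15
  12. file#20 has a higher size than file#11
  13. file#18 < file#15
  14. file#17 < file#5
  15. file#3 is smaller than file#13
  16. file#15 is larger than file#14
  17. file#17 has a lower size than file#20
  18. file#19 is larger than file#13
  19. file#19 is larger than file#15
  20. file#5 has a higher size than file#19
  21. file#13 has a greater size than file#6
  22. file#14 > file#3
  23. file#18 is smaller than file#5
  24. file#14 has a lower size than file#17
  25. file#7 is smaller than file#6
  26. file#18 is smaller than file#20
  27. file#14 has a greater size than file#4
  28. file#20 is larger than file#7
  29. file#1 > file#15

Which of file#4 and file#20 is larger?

file#20

Chaining the given relations: file#4 < file#14 < file#17 < file#18 < file#15 < file#1 < file#6 < file#19 < file#5 < file#20.
So file#4 < file#20; file#20 is the larger of the two.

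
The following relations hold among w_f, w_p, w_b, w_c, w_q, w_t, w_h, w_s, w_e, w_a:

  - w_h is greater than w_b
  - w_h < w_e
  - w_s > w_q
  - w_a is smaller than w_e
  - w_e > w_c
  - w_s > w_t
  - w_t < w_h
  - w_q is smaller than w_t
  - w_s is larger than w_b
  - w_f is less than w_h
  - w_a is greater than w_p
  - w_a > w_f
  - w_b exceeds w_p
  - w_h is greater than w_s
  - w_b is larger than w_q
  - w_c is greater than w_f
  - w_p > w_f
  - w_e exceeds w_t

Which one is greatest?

Chaining downward from w_e: directly below it, w_a, w_t, w_c, w_h; then w_q, w_f, w_p, w_b, w_s.
That covers every other element, and nothing is given above w_e, so w_e is the greatest.

w_e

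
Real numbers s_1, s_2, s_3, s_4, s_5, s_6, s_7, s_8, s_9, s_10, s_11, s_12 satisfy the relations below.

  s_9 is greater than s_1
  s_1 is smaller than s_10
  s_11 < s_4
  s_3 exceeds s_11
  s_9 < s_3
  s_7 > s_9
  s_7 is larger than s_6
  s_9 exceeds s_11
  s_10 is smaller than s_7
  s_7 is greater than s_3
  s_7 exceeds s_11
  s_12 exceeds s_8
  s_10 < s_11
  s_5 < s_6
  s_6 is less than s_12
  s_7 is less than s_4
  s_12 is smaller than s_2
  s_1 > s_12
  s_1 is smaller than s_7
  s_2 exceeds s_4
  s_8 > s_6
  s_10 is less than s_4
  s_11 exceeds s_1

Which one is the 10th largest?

s_8

Chaining the given pairs: s_5 < s_6 < s_8 < s_12 < s_1 < s_10 < s_11 < s_9 < s_3 < s_7 < s_4 < s_2.
The 10th largest is s_8.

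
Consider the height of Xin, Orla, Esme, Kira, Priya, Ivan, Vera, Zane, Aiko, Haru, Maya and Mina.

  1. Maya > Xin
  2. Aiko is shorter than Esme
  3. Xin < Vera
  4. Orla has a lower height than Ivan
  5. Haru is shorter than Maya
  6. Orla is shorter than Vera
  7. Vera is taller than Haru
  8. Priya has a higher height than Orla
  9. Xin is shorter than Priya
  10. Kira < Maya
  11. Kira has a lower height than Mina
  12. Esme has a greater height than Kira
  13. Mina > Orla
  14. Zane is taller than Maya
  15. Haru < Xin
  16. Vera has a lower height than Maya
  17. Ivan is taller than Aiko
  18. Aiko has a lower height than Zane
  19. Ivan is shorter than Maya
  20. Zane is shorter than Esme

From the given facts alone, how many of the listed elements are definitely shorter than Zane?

From Zane the given relations immediately reach Aiko, Maya.
From those, Kira, Haru, Xin, Ivan, Vera — 7 in total.
From those, Orla — 8 in total.
No other element is forced below Zane by the given relations, so the count is 8.

8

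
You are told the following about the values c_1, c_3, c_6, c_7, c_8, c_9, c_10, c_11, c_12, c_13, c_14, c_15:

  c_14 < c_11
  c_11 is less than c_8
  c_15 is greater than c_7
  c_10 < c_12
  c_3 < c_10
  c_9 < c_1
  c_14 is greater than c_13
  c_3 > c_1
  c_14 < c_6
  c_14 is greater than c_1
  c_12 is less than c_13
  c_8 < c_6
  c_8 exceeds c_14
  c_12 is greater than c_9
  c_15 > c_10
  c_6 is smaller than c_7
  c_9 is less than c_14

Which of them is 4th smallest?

c_10

The consecutive relations fix a unique order: c_9 < c_1 < c_3 < c_10 < c_12 < c_13 < c_14 < c_11 < c_8 < c_6 < c_7 < c_15.
Counting 4 from the smallest end gives c_10.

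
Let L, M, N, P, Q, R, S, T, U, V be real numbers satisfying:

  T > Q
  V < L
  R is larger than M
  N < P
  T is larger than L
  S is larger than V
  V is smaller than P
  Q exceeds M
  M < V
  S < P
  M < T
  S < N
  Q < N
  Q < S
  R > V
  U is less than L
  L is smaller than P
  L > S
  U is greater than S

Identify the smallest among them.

M

Chaining upward from M: directly above it, Q, V, R, T; then S, N, L, P; then U.
That covers every other element, and nothing is given below M, so M is the smallest.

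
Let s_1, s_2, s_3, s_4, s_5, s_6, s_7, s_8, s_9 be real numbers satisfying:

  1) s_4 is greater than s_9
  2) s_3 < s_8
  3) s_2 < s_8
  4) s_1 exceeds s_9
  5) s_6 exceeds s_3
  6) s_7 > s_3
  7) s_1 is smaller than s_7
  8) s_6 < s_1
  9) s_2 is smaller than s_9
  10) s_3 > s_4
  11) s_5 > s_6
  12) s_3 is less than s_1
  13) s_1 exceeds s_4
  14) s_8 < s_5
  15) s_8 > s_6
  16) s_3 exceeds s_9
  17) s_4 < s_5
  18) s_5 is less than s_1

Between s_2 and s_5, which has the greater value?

s_5

The relevant relations are s_2 < s_9; s_9 < s_4; s_4 < s_3; s_3 < s_6; s_6 < s_8; s_8 < s_5.
Together: s_2 < s_9 < s_4 < s_3 < s_6 < s_8 < s_5.
So s_2 < s_5; s_5 is the larger of the two.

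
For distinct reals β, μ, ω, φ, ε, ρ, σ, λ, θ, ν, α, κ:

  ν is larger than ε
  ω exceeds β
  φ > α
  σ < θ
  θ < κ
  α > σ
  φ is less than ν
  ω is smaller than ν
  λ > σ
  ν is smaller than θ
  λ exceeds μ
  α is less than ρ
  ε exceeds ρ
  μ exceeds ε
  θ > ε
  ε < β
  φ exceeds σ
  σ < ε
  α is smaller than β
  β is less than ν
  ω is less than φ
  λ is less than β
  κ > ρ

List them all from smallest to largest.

Nothing is placed below σ, so it is least; from there σ < α; α < ρ; ρ < ε; ε < μ; μ < λ; λ < β; β < ω; ω < φ; φ < ν; ν < θ; θ < κ, each given directly.

σ < α < ρ < ε < μ < λ < β < ω < φ < ν < θ < κ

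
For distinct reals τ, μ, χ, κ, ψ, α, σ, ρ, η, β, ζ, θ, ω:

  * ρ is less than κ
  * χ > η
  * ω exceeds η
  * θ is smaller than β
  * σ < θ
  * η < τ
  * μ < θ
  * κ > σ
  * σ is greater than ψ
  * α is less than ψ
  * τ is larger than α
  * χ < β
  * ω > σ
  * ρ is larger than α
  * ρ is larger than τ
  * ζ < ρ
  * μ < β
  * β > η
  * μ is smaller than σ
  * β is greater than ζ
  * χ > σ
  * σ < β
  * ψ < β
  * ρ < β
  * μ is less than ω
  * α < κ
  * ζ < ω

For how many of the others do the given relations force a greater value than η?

The elements the relations force above η are ω, χ, τ, ρ, β, κ — no chain reaches any other.
That is 6.

6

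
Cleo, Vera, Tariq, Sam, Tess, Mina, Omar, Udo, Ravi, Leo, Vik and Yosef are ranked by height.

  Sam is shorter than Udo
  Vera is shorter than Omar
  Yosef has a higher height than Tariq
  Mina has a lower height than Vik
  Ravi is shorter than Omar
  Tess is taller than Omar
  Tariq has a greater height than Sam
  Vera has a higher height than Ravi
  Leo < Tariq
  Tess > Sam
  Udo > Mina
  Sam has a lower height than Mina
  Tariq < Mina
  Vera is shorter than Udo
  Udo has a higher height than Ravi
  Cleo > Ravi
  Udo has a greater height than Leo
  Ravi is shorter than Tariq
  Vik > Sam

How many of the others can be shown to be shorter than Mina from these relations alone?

Directly below Mina: Sam, Tariq.
One step further: Ravi, Leo (4 so far).
No other element is forced below Mina by the given relations, so the count is 4.

4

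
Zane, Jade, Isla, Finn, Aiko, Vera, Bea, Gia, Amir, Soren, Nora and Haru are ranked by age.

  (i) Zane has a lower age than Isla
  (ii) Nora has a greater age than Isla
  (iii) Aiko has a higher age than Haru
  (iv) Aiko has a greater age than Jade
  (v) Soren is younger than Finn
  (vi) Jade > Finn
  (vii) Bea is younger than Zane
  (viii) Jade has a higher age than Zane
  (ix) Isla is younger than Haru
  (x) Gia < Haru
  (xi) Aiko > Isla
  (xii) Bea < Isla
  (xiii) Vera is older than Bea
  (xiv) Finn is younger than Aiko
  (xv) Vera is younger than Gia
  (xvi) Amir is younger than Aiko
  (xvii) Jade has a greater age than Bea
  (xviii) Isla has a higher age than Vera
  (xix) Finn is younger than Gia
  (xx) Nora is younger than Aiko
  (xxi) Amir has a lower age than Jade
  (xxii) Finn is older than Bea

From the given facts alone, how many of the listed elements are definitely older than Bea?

9

The elements the relations force above Bea are Vera, Zane, Finn, Isla, Jade, Gia, Nora, Haru, Aiko — no chain reaches any other.
That is 9.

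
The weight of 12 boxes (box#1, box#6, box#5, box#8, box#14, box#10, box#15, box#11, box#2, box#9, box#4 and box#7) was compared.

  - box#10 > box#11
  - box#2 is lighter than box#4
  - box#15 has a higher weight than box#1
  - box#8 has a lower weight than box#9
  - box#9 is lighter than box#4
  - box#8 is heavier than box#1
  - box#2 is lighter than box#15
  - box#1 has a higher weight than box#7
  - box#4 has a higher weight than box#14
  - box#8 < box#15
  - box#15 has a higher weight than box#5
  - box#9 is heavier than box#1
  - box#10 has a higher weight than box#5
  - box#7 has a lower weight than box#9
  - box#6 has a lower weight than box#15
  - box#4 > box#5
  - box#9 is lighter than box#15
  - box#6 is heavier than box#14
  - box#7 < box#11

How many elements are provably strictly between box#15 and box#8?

1

The relations place box#8 below box#15. An element lies strictly between them when it is forced above box#8 and also forced below box#15.
Above box#8: {box#9, box#4}. Below box#15: {box#7, box#5, box#14, box#2, box#1, box#9, box#6}.
Intersection: {box#9} — 1.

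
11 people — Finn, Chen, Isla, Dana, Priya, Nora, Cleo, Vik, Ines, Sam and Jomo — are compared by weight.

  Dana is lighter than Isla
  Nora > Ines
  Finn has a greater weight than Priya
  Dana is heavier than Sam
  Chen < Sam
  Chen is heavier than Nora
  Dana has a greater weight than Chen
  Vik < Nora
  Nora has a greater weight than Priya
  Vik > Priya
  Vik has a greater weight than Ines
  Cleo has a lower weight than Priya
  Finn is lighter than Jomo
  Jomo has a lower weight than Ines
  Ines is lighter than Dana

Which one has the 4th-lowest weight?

Jomo

Chaining the given pairs: Cleo < Priya < Finn < Jomo < Ines < Vik < Nora < Chen < Sam < Dana < Isla.
The 4th smallest is Jomo.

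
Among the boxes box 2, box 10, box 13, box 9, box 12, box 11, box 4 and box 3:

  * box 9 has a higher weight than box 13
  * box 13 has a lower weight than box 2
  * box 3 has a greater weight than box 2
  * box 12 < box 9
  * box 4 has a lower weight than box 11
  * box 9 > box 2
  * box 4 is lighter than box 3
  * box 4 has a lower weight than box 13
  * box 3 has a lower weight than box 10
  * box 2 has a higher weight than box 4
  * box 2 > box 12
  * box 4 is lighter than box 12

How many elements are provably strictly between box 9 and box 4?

Chaining upward from box 4 reaches: box 12, box 13, box 2, box 3, box 10, box 11.
Chaining downward from box 9 reaches: box 12, box 13, box 2.
Strictly between box 4 and box 9 are those in both lists: box 12, box 13, box 2 — 3 elements.

3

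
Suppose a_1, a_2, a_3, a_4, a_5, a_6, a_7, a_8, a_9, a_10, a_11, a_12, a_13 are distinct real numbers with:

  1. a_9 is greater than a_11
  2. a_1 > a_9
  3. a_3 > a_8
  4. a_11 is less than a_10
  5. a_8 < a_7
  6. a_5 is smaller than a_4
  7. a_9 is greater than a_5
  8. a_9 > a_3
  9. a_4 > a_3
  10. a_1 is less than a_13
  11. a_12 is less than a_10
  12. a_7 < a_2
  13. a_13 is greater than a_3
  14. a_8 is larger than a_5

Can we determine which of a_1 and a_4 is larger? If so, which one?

undetermined

Following every chain through a_4: below a_4 we get a_5, a_8, a_3.
a_1 is not reached, and no chain runs the other way from a_1 to a_4.
So the given relations leave the order of a_4 and a_1 undetermined.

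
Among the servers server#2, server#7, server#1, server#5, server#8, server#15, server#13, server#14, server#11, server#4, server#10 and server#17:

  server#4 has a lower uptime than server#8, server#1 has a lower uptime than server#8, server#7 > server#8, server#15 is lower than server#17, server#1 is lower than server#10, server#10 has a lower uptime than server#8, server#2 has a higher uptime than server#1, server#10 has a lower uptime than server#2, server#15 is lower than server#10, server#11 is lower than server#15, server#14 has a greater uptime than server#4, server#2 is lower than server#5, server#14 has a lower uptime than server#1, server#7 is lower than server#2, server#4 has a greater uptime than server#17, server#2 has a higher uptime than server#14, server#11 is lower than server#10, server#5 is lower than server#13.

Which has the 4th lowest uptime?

Piecing the relations together gives one ordering: server#11 < server#15 < server#17 < server#4 < server#14 < server#1 < server#10 < server#8 < server#7 < server#2 < server#5 < server#13.
Counting 4 from the smallest end gives server#4.

server#4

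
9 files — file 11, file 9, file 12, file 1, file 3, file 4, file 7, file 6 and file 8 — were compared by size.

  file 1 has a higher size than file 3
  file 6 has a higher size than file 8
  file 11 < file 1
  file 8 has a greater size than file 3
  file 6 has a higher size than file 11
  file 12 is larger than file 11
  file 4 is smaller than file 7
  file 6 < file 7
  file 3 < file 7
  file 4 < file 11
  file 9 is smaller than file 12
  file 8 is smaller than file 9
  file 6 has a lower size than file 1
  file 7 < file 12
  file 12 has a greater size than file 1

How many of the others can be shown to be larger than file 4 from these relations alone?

The elements the relations force above file 4 are file 11, file 6, file 7, file 1, file 12 — no chain reaches any other.
That is 5.

5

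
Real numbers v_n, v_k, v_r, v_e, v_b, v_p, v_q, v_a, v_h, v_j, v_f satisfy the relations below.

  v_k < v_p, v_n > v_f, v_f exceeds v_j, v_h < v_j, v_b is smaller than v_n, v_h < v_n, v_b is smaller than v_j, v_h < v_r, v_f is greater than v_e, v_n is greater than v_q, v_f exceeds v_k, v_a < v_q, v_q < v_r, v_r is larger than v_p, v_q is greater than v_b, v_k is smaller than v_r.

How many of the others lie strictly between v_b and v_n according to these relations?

3

Chaining upward from v_b reaches: v_j, v_f, v_q, v_r.
Chaining downward from v_n reaches: v_h, v_j, v_e, v_a, v_k, v_f, v_q.
Strictly between v_b and v_n are those in both lists: v_j, v_f, v_q — 3 elements.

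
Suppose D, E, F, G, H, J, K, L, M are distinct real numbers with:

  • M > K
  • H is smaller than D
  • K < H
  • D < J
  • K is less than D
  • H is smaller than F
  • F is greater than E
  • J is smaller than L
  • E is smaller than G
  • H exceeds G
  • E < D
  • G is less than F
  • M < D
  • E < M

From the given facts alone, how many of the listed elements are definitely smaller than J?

6

The elements the relations force below J are K, E, M, G, H, D — no chain reaches any other.
That is 6.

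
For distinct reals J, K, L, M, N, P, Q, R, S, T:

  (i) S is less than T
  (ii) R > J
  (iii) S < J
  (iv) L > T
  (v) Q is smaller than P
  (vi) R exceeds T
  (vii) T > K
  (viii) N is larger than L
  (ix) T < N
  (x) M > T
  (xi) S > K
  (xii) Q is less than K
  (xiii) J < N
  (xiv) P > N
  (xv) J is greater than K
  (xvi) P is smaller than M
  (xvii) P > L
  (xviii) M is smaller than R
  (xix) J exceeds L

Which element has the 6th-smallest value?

J

Piecing the relations together gives one ordering: Q < K < S < T < L < J < N < P < M < R.
Counting 6 from the smallest end gives J.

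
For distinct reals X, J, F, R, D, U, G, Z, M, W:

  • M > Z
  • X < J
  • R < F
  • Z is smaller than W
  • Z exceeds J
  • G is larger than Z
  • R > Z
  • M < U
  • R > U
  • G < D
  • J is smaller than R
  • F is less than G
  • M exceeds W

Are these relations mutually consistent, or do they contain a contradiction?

The single ordering X < J < Z < W < M < U < R < F < G < D satisfies every listed relation, so no contradiction arises.

consistent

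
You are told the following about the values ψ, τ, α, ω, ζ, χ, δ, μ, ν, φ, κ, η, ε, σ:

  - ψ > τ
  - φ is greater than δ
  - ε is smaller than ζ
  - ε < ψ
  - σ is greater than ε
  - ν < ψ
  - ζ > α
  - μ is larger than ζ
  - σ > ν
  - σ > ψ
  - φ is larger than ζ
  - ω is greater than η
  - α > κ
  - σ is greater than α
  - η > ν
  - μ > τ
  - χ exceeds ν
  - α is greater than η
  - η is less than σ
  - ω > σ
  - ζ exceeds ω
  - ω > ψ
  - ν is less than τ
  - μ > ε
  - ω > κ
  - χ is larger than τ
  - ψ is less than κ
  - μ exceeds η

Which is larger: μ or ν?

μ

ν < τ and τ < ψ give ν < ψ.
With ψ < κ: ν < τ < ψ < κ.
With κ < α: ν < τ < ψ < κ < α.
With α < σ: ν < τ < ψ < κ < α < σ.
Then σ < ω extends the chain to ω.
Then ω < ζ extends the chain to ζ.
With ζ < μ: ν < τ < ψ < κ < α < σ < ω < ζ < μ.
So ν < μ; μ is the larger of the two.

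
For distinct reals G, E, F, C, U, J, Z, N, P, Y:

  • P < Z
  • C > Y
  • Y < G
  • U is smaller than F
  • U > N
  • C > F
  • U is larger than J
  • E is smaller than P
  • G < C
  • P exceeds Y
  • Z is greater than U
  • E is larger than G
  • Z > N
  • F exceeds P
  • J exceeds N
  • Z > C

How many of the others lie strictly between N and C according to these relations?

3

The relations place N below C. An element lies strictly between them when it is forced above N and also forced below C.
Above N: {J, U, F, Z}. Below C: {Y, G, E, P, J, U, F}.
Intersection: {J, U, F} — 3.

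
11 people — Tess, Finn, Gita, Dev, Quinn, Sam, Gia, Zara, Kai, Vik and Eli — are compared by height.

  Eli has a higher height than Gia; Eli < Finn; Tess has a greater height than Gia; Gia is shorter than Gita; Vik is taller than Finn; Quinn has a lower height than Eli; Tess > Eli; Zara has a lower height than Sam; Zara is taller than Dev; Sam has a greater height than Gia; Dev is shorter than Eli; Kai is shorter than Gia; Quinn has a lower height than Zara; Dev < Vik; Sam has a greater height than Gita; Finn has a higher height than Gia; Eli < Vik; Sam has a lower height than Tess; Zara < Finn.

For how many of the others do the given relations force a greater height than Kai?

Directly above Kai: Gia.
One step further: Gita, Eli, Finn, Sam, Tess (6 so far).
One step further: Vik (7 so far).
Nothing else is reachable above Kai; 7 in all.

7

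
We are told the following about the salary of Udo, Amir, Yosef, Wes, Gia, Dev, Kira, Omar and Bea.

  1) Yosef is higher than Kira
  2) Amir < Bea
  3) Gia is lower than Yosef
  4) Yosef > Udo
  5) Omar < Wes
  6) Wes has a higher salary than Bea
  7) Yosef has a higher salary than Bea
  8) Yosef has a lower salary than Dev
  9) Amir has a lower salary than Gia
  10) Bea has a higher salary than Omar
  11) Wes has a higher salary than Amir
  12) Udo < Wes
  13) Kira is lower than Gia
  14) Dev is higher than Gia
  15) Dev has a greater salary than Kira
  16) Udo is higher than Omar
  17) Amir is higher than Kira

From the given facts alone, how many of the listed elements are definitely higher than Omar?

From Omar the given relations immediately reach Udo, Bea, Wes.
From those, Yosef — 4 in total.
From those, Dev — 5 in total.
Nothing else is reachable above Omar; 5 in all.

5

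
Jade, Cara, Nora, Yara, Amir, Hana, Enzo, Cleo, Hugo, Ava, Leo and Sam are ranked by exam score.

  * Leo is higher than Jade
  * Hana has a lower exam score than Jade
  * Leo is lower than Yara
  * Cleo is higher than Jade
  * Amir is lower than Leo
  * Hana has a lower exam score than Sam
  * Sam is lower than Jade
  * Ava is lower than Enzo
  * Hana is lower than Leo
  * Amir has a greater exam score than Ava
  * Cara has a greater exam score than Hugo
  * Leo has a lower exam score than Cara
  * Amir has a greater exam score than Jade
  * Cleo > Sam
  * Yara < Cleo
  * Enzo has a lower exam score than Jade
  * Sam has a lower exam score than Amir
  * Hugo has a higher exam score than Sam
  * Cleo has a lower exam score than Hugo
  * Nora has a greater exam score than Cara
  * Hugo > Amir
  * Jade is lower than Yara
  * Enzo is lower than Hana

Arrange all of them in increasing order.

Each adjacent pair is fixed by a given relation: Ava < Enzo; Enzo < Hana; Hana < Sam; Sam < Jade; Jade < Amir; Amir < Leo; Leo < Yara; Yara < Cleo; Cleo < Hugo; Hugo < Cara; Cara < Nora. Chaining them end to end gives the full order.

Ava < Enzo < Hana < Sam < Jade < Amir < Leo < Yara < Cleo < Hugo < Cara < Nora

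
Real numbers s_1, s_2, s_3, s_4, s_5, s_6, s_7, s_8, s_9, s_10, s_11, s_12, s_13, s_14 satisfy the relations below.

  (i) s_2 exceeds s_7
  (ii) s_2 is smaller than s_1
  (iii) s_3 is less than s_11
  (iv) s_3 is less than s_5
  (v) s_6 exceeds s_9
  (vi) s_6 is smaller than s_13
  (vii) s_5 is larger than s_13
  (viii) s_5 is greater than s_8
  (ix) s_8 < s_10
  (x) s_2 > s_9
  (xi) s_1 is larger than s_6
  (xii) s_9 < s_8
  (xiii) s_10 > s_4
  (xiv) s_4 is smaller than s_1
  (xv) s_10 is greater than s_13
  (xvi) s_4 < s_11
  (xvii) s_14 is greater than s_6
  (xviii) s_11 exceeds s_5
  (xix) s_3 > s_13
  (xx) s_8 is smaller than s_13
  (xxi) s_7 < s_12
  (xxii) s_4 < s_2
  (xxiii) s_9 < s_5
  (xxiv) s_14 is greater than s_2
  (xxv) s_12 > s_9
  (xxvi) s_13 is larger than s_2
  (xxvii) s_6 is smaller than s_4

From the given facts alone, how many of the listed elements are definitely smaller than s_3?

7

The elements the relations force below s_3 are s_9, s_6, s_7, s_8, s_4, s_2, s_13 — no chain reaches any other.
That is 7.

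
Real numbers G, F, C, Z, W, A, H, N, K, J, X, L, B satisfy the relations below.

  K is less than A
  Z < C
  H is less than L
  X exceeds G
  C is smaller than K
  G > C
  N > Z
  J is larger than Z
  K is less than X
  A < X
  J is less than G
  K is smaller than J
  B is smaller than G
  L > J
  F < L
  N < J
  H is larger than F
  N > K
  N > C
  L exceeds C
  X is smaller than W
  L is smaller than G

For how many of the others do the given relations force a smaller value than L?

7

From L the given relations immediately reach F, C, J, H.
From those, Z, K, N — 7 in total.
Nothing else is reachable below L; 7 in all.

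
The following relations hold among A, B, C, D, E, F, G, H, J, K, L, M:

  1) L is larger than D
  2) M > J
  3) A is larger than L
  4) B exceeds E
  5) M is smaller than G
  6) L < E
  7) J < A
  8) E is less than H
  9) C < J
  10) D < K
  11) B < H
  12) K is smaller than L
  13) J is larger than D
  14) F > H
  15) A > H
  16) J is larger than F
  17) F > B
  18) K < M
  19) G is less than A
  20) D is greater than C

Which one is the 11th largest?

Piecing the relations together gives one ordering: C < D < K < L < E < B < H < F < J < M < G < A.
Counting 11 from the largest end gives D.

D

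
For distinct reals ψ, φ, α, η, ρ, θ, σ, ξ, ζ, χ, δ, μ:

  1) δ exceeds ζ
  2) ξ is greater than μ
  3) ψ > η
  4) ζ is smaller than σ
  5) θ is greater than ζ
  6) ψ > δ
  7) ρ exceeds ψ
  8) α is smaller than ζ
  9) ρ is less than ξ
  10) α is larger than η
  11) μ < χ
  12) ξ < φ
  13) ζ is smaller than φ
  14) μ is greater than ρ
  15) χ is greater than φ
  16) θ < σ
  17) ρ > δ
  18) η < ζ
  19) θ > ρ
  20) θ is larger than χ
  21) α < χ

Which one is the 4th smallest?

Chaining the given pairs: η < α < ζ < δ < ψ < ρ < μ < ξ < φ < χ < θ < σ.
Counting 4 from the smallest end gives δ.

δ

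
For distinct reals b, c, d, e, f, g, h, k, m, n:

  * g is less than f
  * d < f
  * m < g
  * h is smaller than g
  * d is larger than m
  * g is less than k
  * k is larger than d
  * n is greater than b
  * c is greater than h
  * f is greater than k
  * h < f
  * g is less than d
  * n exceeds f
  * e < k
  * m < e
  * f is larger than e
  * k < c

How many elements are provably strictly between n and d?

Chaining upward from d reaches: k, f, c.
Chaining downward from n reaches: h, m, e, g, k, f, b.
Strictly between d and n are those in both lists: k, f — 2 elements.

2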